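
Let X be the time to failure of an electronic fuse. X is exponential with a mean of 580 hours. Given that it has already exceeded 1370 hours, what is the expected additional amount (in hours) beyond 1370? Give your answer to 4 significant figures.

580.0

The rate is λ = 1/580 = 0.00172414 per hour.
By memorylessness, the remaining amount past any threshold is again Exp(λ) with mean 1/λ = 580 hours.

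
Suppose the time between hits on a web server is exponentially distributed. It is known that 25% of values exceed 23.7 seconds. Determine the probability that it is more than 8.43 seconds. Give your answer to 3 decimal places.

e^(−λ·23.7) = 0.25 ⇒ λ = −ln(0.25)/23.7 = 0.0584934.
P(X > 8.43) = e^(−0.0584934·8.43) = e^(−0.4931) ≈ 0.611.

0.611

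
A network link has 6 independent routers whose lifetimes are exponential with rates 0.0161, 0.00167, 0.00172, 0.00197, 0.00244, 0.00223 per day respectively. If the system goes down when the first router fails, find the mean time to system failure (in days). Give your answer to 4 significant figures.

38.27

The time to first failure is exponential with rate Σλ = 0.0161 + 0.00167 + 0.00172 + 0.00197 + 0.00244 + 0.00223 = 0.02613.
E[min] = 1/Σλ = 1/0.02613 = 38.2702 days.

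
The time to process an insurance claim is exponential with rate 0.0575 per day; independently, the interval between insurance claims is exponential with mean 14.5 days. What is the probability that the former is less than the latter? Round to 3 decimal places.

0.455

λ_1 = 0.0575, λ_2 = 1/14.5 = 0.0689655.
For independent exponentials, P(the former < the latter) = λ_1/(λ_1+λ_2) = 0.0575/0.126466 ≈ 0.455.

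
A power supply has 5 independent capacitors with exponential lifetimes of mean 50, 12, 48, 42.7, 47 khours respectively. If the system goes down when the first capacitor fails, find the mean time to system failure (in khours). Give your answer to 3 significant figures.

The first failure time is exponential with rate Σλ_i = 1/50 + 1/12 + 1/48 + 1/42.7 + 1/47 = 0.168862 per khour.
E[min] = 1/Σλ = 1/0.168862 = 5.92198 khours.

5.92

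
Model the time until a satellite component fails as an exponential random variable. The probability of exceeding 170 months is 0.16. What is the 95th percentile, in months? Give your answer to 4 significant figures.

277.9

e^(−λ·170) = 0.16 ⇒ λ = −ln(0.16)/170 = 0.0107799.
95th percentile: 1 − e^(−λt) = 0.95, t = −ln(0.05)/λ = 277.9 months.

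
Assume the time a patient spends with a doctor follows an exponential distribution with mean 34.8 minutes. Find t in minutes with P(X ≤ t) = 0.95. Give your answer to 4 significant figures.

104.3

The rate is λ = 1/34.8 = 0.0287356 per minute.
Set 1 − e^(−λt) = 0.95, so t = −ln(0.05)/λ = 2.9957/0.0287356 ≈ 104.251 minutes.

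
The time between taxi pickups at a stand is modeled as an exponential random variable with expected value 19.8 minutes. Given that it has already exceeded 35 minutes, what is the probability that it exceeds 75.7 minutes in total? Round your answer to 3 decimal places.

The rate is λ = 1/19.8 = 0.0505051 per minute.
The exponential is memoryless, so the remaining time is again Exp(λ): the condition X > 35 is irrelevant.
P(X > 40.7) = e^(−2.0556) ≈ 0.128.

0.128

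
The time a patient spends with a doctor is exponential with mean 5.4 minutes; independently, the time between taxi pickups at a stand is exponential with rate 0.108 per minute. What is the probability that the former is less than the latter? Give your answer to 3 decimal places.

0.632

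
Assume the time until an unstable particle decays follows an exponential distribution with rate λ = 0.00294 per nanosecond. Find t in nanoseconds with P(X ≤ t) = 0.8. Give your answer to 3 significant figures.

Set 1 − e^(−λt) = 0.8, so t = −ln(0.2)/λ = 1.6094/0.00294 ≈ 547.428 nanoseconds.

547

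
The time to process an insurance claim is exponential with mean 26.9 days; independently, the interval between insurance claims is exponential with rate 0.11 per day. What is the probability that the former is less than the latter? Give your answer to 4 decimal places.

λ_1 = 1/26.9 = 0.0371747, λ_2 = 0.11.
For independent exponentials, P(the former < the latter) = λ_1/(λ_1+λ_2) = 0.0371747/0.147175 ≈ 0.2526.

0.2526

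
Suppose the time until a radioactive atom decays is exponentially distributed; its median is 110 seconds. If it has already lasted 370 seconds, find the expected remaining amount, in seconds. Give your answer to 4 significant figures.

158.7

For an exponential, median = ln(2)/λ, so λ = ln 2 / 110 = 0.00630134 per second.
By memorylessness, the remaining amount past any threshold is again Exp(λ) with mean 1/λ = 158.696 seconds.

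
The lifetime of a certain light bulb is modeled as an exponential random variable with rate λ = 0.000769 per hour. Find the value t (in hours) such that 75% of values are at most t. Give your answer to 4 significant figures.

Set 1 − e^(−λt) = 0.75, so t = −ln(0.25)/λ = 1.3863/0.000769 ≈ 1802.72 hours.

1803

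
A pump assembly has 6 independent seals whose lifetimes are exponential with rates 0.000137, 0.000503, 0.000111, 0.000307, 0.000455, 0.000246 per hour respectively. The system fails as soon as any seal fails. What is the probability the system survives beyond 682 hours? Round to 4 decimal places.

0.3013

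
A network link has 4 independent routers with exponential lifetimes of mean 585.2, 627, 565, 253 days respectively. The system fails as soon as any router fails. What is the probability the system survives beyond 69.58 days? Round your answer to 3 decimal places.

The first failure time is exponential with rate Σλ_i = 1/585.2 + 1/627 + 1/565 + 1/253 = 0.00902619 per day.
P(min > 69.58) = e^(−0.00902619·69.58) = e^(−0.62804) ≈ 0.534.

0.534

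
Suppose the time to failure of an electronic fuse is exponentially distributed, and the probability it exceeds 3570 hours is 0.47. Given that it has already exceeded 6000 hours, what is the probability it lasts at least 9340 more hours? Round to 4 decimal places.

From e^(−λ·3570) = 0.47, λ = −ln(0.47)/3570 = 0.000211491.
Memoryless: P(X > 6000+9340 | X > 6000) = P(X > 9340) = e^(−0.000211491·9340) ≈ 0.1387.

0.1387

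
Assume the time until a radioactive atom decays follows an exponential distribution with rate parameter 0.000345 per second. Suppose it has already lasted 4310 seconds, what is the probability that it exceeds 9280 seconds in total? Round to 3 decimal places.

0.180

The exponential is memoryless, so the remaining time is again Exp(λ): the condition X > 4310 is irrelevant.
P(X > 4970) = e^(−1.7147) ≈ 0.180.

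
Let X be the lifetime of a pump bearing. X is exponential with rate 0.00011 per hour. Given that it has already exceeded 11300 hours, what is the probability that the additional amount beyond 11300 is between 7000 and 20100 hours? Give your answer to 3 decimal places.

Memoryless: the residual past 11300 is again Exp(λ).
P(7000 < residual < 20100) = e^(−λ·7000) − e^(−λ·20100) = 0.46301 − 0.10959 ≈ 0.353.

0.353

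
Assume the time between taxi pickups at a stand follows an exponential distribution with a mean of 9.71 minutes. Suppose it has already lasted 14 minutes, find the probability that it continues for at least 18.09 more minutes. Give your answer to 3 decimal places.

The rate is λ = 1/9.71 = 0.102987 per minute.
By the memoryless property, P(X > 14+18.09 | X > 14) = P(X > 18.09).
P(X > 18.09) = e^(−1.863) ≈ 0.155.

0.155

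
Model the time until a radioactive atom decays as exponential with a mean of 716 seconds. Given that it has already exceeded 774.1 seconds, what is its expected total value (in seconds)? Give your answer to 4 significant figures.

1490

The rate is λ = 1/716 = 0.00139665 per second.
By memorylessness, E[X | X > 774.1] = 774.1 + 1/λ = 774.1 + 716 = 1490.1 seconds.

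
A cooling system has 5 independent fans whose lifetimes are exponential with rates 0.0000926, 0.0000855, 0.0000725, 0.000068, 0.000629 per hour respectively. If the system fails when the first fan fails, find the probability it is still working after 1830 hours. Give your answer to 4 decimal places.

The time to first failure is exponential with rate Σλ = 0.0000926 + 0.0000855 + 0.0000725 + 0.000068 + 0.000629 = 0.0009476.
P(min > 1830) = e^(−0.0009476·1830) = e^(−1.7341) ≈ 0.1766.

0.1766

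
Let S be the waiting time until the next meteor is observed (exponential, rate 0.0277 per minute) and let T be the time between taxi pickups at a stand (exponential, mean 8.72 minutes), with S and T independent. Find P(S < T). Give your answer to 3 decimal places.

λ_1 = 0.0277, λ_2 = 1/8.72 = 0.114679.
For independent exponentials, P(S < T) = λ_1/(λ_1+λ_2) = 0.0277/0.142379 ≈ 0.195.

0.195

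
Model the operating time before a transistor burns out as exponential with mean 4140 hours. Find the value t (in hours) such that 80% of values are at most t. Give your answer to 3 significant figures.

The rate is λ = 1/4140 = 0.000241546 per hour.
Set 1 − e^(−λt) = 0.8, so t = −ln(0.2)/λ = 1.6094/0.000241546 ≈ 6663.07 hours.

6660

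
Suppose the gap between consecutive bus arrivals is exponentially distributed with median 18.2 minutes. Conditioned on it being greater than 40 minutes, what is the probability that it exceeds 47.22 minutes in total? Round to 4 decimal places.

0.7596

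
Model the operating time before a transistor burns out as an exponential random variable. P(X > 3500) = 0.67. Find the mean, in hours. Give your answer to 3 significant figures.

e^(−λ·3500) = 0.67 ⇒ λ = −ln(0.67)/3500 = 0.000114422.
Mean = 1/λ = 8739.57 hours.

8740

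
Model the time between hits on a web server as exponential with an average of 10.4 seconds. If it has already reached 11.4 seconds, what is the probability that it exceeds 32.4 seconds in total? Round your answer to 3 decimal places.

0.133

The rate is λ = 1/10.4 = 0.0961538 per second.
The exponential is memoryless, so the remaining time is again Exp(λ): the condition X > 11.4 is irrelevant.
P(X > 21) = e^(−2.0192) ≈ 0.133.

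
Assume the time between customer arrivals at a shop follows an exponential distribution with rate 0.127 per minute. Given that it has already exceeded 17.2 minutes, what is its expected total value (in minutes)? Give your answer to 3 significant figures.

By memorylessness, E[X | X > 17.2] = 17.2 + 1/λ = 17.2 + 7.87402 = 25.074 minutes.

25.1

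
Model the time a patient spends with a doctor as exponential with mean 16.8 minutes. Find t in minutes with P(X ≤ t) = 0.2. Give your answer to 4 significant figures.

The rate is λ = 1/16.8 = 0.0595238 per minute.
Set 1 − e^(−λt) = 0.2, so t = −ln(0.8)/λ = 0.22314/0.0595238 ≈ 3.74881 minutes.

3.749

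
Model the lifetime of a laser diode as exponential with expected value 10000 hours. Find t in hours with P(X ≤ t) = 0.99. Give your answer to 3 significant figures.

46100

The rate is λ = 1/10000 = 0.0001 per hour.
Set 1 − e^(−λt) = 0.99, so t = −ln(0.01)/λ = 4.6052/0.0001 ≈ 46051.7 hours.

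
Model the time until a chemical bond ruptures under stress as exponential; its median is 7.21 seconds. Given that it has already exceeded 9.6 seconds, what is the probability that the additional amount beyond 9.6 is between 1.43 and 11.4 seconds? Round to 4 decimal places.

0.5373

For an exponential, median = ln(2)/λ, so λ = ln 2 / 7.21 = 0.0961369 per second.
Memoryless: the residual past 9.6 is again Exp(λ).
P(1.43 < residual < 11.4) = e^(−λ·1.43) − e^(−λ·11.4) = 0.87156 − 0.33422 ≈ 0.5373.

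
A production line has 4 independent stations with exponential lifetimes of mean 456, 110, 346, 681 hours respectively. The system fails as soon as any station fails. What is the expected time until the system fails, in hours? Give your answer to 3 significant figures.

63.9

The first failure time is exponential with rate Σλ_i = 1/456 + 1/110 + 1/346 + 1/681 = 0.0156425 per hour.
E[min] = 1/Σλ = 1/0.0156425 = 63.9284 hours.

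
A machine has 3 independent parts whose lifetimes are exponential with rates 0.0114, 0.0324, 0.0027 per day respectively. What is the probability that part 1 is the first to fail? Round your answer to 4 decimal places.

0.2452

The time to first failure is exponential with rate Σλ = 0.0114 + 0.0324 + 0.0027 = 0.0465.
P(part 1 first) = λ_1/Σλ = 0.0114/0.0465 ≈ 0.2452.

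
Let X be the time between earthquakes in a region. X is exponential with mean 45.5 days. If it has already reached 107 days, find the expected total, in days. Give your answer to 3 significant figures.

The rate is λ = 1/45.5 = 0.021978 per day.
By memorylessness, E[X | X > 107] = 107 + 1/λ = 107 + 45.5 = 152.5 days.

153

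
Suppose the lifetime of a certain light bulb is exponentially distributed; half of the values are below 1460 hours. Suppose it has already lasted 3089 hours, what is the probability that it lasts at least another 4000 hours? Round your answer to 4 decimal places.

0.1497

For an exponential, median = ln(2)/λ, so λ = ln 2 / 1460 = 0.000474758 per hour.
The exponential is memoryless, so the remaining time is again Exp(λ): the condition X > 3089 is irrelevant.
P(X > 4000) = e^(−1.899) ≈ 0.1497.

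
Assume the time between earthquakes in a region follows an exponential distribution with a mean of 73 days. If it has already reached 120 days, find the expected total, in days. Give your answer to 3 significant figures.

193

The rate is λ = 1/73 = 0.0136986 per day.
By memorylessness, E[X | X > 120] = 120 + 1/λ = 120 + 73 = 193 days.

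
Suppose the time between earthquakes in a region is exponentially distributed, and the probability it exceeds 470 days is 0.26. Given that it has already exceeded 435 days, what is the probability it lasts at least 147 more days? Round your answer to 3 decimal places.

From e^(−λ·470) = 0.26, λ = −ln(0.26)/470 = 0.00286611.
Memoryless: P(X > 435+147 | X > 435) = P(X > 147) = e^(−0.00286611·147) ≈ 0.656.

0.656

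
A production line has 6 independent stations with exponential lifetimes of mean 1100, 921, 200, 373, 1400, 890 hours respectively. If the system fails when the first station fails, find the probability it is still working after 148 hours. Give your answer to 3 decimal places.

0.182

The first failure time is exponential with rate Σλ_i = 1/1100 + 1/921 + 1/200 + 1/373 + 1/1400 + 1/890 = 0.0115137 per hour.
P(min > 148) = e^(−0.0115137·148) = e^(−1.704) ≈ 0.182.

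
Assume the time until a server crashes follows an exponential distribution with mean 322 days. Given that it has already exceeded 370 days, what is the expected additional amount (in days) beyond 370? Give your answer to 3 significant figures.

The rate is λ = 1/322 = 0.00310559 per day.
By memorylessness, the remaining amount past any threshold is again Exp(λ) with mean 1/λ = 322 days.

322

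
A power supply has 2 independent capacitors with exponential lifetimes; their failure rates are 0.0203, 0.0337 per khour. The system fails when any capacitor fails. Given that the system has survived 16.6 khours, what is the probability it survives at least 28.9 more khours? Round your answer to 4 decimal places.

0.2100

Time to first failure ~ Exp(Σλ) with Σλ = 0.054.
By memorylessness, P(T > 16.6+28.9 | T > 16.6) = P(T > 28.9) = e^(−0.054·28.9) ≈ 0.2100.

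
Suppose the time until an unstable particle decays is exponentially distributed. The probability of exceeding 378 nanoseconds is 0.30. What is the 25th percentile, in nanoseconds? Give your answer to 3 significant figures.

90.3

e^(−λ·378) = 0.30 ⇒ λ = −ln(0.30)/378 = 0.00318511.
25th percentile: 1 − e^(−λt) = 0.25, t = −ln(0.75)/λ = 90.3208 nanoseconds.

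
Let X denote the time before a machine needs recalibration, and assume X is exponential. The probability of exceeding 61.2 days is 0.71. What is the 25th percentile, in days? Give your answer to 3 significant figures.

51.4

e^(−λ·61.2) = 0.71 ⇒ λ = −ln(0.71)/61.2 = 0.00559625.
25th percentile: 1 − e^(−λt) = 0.25, t = −ln(0.75)/λ = 51.4063 days.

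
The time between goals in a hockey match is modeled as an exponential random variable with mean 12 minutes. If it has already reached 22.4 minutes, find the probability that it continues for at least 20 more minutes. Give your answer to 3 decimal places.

0.189

The rate is λ = 1/12 = 0.0833333 per minute.
The exponential is memoryless, so the remaining time is again Exp(λ): the condition X > 22.4 is irrelevant.
P(X > 20) = e^(−1.6667) ≈ 0.189.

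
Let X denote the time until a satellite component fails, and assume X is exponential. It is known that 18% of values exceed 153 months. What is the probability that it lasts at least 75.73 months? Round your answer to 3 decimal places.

e^(−λ·153) = 0.18 ⇒ λ = −ln(0.18)/153 = 0.0112078.
P(X > 75.73) = e^(−0.0112078·75.73) = e^(−0.84877) ≈ 0.428.

0.428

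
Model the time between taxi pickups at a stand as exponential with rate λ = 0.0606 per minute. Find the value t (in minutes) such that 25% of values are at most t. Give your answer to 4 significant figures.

4.747

Set 1 − e^(−λt) = 0.25, so t = −ln(0.75)/λ = 0.28768/0.0606 ≈ 4.74723 minutes.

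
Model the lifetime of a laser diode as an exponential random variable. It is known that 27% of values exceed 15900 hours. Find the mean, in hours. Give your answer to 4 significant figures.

12140

e^(−λ·15900) = 0.27 ⇒ λ = −ln(0.27)/15900 = 0.000082348.
Mean = 1/λ = 12143.6 hours.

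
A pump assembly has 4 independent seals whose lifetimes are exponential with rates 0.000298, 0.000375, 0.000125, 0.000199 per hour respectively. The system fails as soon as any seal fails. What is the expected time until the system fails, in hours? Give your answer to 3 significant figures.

1000

The time to first failure is exponential with rate Σλ = 0.000298 + 0.000375 + 0.000125 + 0.000199 = 0.000997.
E[min] = 1/Σλ = 1/0.000997 = 1003.01 hours.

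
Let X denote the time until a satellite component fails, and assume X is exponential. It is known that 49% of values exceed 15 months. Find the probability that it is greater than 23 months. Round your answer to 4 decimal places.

e^(−λ·15) = 0.49 ⇒ λ = −ln(0.49)/15 = 0.0475567.
P(X > 23) = e^(−0.0475567·23) = e^(−1.0938) ≈ 0.3349.

0.3349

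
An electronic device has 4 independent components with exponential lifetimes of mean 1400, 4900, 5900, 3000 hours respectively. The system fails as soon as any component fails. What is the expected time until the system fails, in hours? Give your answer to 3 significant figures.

704

The first failure time is exponential with rate Σλ_i = 1/1400 + 1/4900 + 1/5900 + 1/3000 = 0.00142119 per hour.
E[min] = 1/Σλ = 1/0.00142119 = 703.635 hours.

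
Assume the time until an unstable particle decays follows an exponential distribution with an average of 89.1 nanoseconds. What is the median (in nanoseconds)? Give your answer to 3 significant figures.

61.8

The rate is λ = 1/89.1 = 0.0112233 per nanosecond.
Set 1 − e^(−λt) = 0.5, so t = −ln(0.5)/λ = 0.69315/0.0112233 ≈ 61.7594 nanoseconds.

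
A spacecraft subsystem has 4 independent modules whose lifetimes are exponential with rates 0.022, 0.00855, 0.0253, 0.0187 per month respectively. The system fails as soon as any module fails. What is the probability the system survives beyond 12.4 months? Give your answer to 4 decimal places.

0.3968

The time to first failure is exponential with rate Σλ = 0.022 + 0.00855 + 0.0253 + 0.0187 = 0.07455.
P(min > 12.4) = e^(−0.07455·12.4) = e^(−0.92442) ≈ 0.3968.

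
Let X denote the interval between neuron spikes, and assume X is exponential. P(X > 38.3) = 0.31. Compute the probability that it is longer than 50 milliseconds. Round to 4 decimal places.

e^(−λ·38.3) = 0.31 ⇒ λ = −ln(0.31)/38.3 = 0.0305792.
P(X > 50) = e^(−0.0305792·50) = e^(−1.529) ≈ 0.2168.

0.2168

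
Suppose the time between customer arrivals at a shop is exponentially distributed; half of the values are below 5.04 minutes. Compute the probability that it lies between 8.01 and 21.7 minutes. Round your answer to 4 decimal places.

0.2818

For an exponential, median = ln(2)/λ, so λ = ln 2 / 5.04 = 0.137529 per minute.
P(8.01 < X < 21.7) = e^(−λ·8.01) − e^(−λ·21.7) = 0.33234 − 0.05057 ≈ 0.2818.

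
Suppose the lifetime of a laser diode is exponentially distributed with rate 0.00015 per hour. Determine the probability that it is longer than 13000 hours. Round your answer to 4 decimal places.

0.1423

P(X > 13000) = e^(−λ·13000) = e^(−1.95) ≈ 0.1423.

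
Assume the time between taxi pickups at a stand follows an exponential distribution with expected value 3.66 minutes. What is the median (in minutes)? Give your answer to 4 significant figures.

The rate is λ = 1/3.66 = 0.273224 per minute.
Set 1 − e^(−λt) = 0.5, so t = −ln(0.5)/λ = 0.69315/0.273224 ≈ 2.53692 minutes.

2.537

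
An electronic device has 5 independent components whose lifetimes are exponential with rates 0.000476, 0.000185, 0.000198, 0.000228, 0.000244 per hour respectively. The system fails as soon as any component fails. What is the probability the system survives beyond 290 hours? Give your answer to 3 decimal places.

The time to first failure is exponential with rate Σλ = 0.000476 + 0.000185 + 0.000198 + 0.000228 + 0.000244 = 0.001331.
P(min > 290) = e^(−0.001331·290) = e^(−0.38599) ≈ 0.680.

0.680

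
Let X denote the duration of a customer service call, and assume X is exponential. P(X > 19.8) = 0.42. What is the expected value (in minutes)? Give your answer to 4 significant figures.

e^(−λ·19.8) = 0.42 ⇒ λ = −ln(0.42)/19.8 = 0.0438132.
Mean = 1/λ = 22.8242 minutes.

22.82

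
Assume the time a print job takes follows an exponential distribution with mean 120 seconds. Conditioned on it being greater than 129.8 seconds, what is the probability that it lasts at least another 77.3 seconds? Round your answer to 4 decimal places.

The rate is λ = 1/120 = 0.00833333 per second.
By the memoryless property, P(X > 129.8+77.3 | X > 129.8) = P(X > 77.3).
P(X > 77.3) = e^(−0.64417) ≈ 0.5251.

0.5251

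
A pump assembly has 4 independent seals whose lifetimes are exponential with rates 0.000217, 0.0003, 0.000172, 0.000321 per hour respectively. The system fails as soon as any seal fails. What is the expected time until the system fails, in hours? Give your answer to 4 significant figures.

The time to first failure is exponential with rate Σλ = 0.000217 + 0.0003 + 0.000172 + 0.000321 = 0.00101.
E[min] = 1/Σλ = 1/0.00101 = 990.099 hours.

990.1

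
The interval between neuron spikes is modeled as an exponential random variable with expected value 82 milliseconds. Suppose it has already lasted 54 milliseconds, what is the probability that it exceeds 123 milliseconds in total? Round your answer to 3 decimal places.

0.431

The rate is λ = 1/82 = 0.0121951 per millisecond.
The exponential is memoryless, so the remaining time is again Exp(λ): the condition X > 54 is irrelevant.
P(X > 69) = e^(−0.84146) ≈ 0.431.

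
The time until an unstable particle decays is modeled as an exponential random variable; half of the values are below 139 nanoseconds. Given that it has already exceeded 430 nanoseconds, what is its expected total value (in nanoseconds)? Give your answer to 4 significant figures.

For an exponential, median = ln(2)/λ, so λ = ln 2 / 139 = 0.00498667 per nanosecond.
By memorylessness, E[X | X > 430] = 430 + 1/λ = 430 + 200.535 = 630.535 nanoseconds.

630.5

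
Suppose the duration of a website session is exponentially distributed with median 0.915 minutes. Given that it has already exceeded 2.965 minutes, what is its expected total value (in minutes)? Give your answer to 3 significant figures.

For an exponential, median = ln(2)/λ, so λ = ln 2 / 0.915 = 0.757538 per minute.
By memorylessness, E[X | X > 2.965] = 2.965 + 1/λ = 2.965 + 1.32007 = 4.28507 minutes.

4.29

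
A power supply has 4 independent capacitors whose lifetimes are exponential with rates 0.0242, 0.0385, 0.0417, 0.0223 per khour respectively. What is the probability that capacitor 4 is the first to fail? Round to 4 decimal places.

0.1760

The time to first failure is exponential with rate Σλ = 0.0242 + 0.0385 + 0.0417 + 0.0223 = 0.1267.
P(capacitor 4 first) = λ_4/Σλ = 0.0223/0.1267 ≈ 0.1760.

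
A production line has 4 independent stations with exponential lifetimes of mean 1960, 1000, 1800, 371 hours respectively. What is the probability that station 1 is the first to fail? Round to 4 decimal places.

Rates: λ_i = 1/mean_i → 0.000510204, 0.001, 0.000555556, 0.00269542; Σλ = 0.00476118.
P(station 1 first) = λ_1/Σλ = 0.000510204/0.00476118 ≈ 0.1072.

0.1072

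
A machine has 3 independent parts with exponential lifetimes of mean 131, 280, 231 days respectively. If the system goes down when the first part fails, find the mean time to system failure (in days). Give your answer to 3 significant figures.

The first failure time is exponential with rate Σλ_i = 1/131 + 1/280 + 1/231 = 0.015534 per day.
E[min] = 1/Σλ = 1/0.015534 = 64.3748 days.

64.4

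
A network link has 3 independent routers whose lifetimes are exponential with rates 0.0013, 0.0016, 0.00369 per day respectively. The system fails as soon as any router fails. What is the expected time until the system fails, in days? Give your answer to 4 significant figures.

151.7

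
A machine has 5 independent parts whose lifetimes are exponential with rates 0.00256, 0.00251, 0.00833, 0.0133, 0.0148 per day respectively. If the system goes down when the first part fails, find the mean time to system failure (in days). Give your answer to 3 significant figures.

24.1

The time to first failure is exponential with rate Σλ = 0.00256 + 0.00251 + 0.00833 + 0.0133 + 0.0148 = 0.0415.
E[min] = 1/Σλ = 1/0.0415 = 24.0964 days.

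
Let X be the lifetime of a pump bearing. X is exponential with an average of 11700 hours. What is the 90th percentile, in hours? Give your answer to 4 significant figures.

The rate is λ = 1/11700 = 0.0000854701 per hour.
Set 1 − e^(−λt) = 0.9, so t = −ln(0.1)/λ = 2.3026/0.0000854701 ≈ 26940.2 hours.

26940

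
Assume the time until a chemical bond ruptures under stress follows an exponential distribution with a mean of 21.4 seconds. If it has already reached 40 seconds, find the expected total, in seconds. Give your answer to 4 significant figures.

61.40

The rate is λ = 1/21.4 = 0.046729 per second.
By memorylessness, E[X | X > 40] = 40 + 1/λ = 40 + 21.4 = 61.4 seconds.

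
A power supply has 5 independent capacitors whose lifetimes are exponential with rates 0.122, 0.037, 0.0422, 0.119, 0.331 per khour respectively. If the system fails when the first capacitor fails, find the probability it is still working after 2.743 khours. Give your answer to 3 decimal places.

The time to first failure is exponential with rate Σλ = 0.122 + 0.037 + 0.0422 + 0.119 + 0.331 = 0.6512.
P(min > 2.743) = e^(−0.6512·2.743) = e^(−1.7862) ≈ 0.168.

0.168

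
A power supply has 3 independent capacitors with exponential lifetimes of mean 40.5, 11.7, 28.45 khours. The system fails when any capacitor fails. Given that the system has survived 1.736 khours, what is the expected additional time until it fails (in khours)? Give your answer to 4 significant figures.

First-failure rate Σλ = 1/40.5 + 1/11.7 + 1/28.45 = 0.145311.
By memorylessness the expected residual is 1/Σλ = 6.8818 khours, regardless of the 1.736 already elapsed.

6.882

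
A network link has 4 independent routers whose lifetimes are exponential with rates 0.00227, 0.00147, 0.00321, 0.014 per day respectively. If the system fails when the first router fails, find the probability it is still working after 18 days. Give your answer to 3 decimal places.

0.686

The time to first failure is exponential with rate Σλ = 0.00227 + 0.00147 + 0.00321 + 0.014 = 0.02095.
P(min > 18) = e^(−0.02095·18) = e^(−0.3771) ≈ 0.686.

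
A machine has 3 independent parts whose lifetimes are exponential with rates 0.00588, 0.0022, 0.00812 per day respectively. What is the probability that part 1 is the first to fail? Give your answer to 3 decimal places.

0.363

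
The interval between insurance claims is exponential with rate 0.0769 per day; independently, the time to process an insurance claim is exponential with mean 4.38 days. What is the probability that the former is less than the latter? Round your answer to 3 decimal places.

0.252

λ_1 = 0.0769, λ_2 = 1/4.38 = 0.228311.
For independent exponentials, P(the former < the latter) = λ_1/(λ_1+λ_2) = 0.0769/0.305211 ≈ 0.252.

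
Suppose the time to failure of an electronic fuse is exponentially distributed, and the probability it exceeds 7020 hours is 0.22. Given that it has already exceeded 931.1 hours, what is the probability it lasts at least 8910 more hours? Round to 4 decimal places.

From e^(−λ·7020) = 0.22, λ = −ln(0.22)/7020 = 0.000215688.
Memoryless: P(X > 931.1+8910 | X > 931.1) = P(X > 8910) = e^(−0.000215688·8910) ≈ 0.1463.

0.1463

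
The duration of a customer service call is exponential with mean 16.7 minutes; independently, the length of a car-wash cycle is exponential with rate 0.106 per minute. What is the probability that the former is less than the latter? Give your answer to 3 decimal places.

0.361

λ_1 = 1/16.7 = 0.0598802, λ_2 = 0.106.
For independent exponentials, P(the former < the latter) = λ_1/(λ_1+λ_2) = 0.0598802/0.16588 ≈ 0.361.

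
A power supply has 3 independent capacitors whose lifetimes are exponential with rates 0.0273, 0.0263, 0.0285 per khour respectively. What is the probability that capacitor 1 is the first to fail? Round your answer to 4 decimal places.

0.3325

The time to first failure is exponential with rate Σλ = 0.0273 + 0.0263 + 0.0285 = 0.0821.
P(capacitor 1 first) = λ_1/Σλ = 0.0273/0.0821 ≈ 0.3325.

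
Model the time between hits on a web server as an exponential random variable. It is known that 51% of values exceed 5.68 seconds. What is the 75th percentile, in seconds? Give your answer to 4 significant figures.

e^(−λ·5.68) = 0.51 ⇒ λ = −ln(0.51)/5.68 = 0.118547.
75th percentile: 1 − e^(−λt) = 0.75, t = −ln(0.25)/λ = 11.6941 seconds.

11.69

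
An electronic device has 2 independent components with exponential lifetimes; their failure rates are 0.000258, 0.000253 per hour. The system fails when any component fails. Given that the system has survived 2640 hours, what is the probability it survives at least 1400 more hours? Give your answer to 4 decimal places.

Time to first failure ~ Exp(Σλ) with Σλ = 0.000511.
By memorylessness, P(T > 2640+1400 | T > 2640) = P(T > 1400) = e^(−0.000511·1400) ≈ 0.4890.

0.4890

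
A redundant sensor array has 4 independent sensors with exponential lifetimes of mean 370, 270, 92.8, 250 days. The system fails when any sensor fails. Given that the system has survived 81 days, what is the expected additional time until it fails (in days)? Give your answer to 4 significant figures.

First-failure rate Σλ = 1/370 + 1/270 + 1/92.8 + 1/250 = 0.0211823.
By memorylessness the expected residual is 1/Σλ = 47.2093 days, regardless of the 81 already elapsed.

47.21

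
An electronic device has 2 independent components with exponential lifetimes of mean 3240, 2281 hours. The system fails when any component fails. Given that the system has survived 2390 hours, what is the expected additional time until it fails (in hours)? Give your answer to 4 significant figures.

1339

First-failure rate Σλ = 1/3240 + 1/2281 = 0.000747046.
By memorylessness the expected residual is 1/Σλ = 1338.61 hours, regardless of the 2390 already elapsed.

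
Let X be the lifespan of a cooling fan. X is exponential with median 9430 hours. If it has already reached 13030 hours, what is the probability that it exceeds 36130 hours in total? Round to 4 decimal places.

0.1831

For an exponential, median = ln(2)/λ, so λ = ln 2 / 9430 = 0.0000735045 per hour.
The exponential is memoryless, so the remaining time is again Exp(λ): the condition X > 13030 is irrelevant.
P(X > 23100) = e^(−1.698) ≈ 0.1831.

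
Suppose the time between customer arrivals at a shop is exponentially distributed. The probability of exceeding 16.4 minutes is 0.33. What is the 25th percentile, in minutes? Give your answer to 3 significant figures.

4.26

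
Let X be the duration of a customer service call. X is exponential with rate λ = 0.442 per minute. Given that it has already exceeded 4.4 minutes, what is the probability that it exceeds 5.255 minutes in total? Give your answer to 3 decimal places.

0.685

The exponential is memoryless, so the remaining time is again Exp(λ): the condition X > 4.4 is irrelevant.
P(X > 0.855) = e^(−0.37791) ≈ 0.685.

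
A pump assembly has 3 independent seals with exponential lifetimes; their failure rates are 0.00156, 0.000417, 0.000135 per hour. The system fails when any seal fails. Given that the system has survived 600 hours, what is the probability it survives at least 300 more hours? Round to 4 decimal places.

0.5307

Time to first failure ~ Exp(Σλ) with Σλ = 0.002112.
By memorylessness, P(T > 600+300 | T > 600) = P(T > 300) = e^(−0.002112·300) ≈ 0.5307.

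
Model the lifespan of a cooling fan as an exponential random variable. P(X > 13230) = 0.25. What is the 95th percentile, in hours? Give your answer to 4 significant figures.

28590

e^(−λ·13230) = 0.25 ⇒ λ = −ln(0.25)/13230 = 0.000104784.
95th percentile: 1 − e^(−λt) = 0.95, t = −ln(0.05)/λ = 28589.6 hours.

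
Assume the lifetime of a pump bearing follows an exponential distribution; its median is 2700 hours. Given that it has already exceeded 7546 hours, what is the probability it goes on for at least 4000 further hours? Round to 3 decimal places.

0.358

For an exponential, median = ln(2)/λ, so λ = ln 2 / 2700 = 0.000256721 per hour.
P(X > s+t | X > s) = e^(−λ(s+t))/e^(−λs) = e^(−λt), independent of s = 7546.
P(X > 4000) = e^(−1.0269) ≈ 0.358.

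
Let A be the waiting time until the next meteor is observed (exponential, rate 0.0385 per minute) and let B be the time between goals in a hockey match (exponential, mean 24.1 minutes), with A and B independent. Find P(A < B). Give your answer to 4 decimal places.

λ_1 = 0.0385, λ_2 = 1/24.1 = 0.0414938.
For independent exponentials, P(A < B) = λ_1/(λ_1+λ_2) = 0.0385/0.0799938 ≈ 0.4813.

0.4813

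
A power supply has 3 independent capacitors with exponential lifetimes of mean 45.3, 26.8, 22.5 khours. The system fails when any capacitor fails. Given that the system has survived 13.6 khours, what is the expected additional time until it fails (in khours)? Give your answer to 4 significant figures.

9.631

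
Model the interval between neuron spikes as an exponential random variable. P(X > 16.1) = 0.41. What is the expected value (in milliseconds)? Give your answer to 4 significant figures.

18.06

e^(−λ·16.1) = 0.41 ⇒ λ = −ln(0.41)/16.1 = 0.0553788.
Mean = 1/λ = 18.0575 milliseconds.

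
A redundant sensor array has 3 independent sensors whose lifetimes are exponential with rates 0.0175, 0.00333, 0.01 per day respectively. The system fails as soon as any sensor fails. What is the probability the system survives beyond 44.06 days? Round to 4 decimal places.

The time to first failure is exponential with rate Σλ = 0.0175 + 0.00333 + 0.01 = 0.03083.
P(min > 44.06) = e^(−0.03083·44.06) = e^(−1.3584) ≈ 0.2571.

0.2571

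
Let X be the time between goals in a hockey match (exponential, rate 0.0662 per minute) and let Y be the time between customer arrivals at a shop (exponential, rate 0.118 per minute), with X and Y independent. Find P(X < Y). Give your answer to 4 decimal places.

λ_1 = 0.0662, λ_2 = 0.118.
For independent exponentials, P(X < Y) = λ_1/(λ_1+λ_2) = 0.0662/0.1842 ≈ 0.3594.

0.3594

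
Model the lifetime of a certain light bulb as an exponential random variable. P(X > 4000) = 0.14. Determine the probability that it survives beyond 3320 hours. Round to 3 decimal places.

0.196

e^(−λ·4000) = 0.14 ⇒ λ = −ln(0.14)/4000 = 0.000491528.
P(X > 3320) = e^(−0.000491528·3320) = e^(−1.6319) ≈ 0.196.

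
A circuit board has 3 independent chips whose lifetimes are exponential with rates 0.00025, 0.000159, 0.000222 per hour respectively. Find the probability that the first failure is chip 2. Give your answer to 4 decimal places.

0.2520

The time to first failure is exponential with rate Σλ = 0.00025 + 0.000159 + 0.000222 = 0.000631.
P(chip 2 first) = λ_2/Σλ = 0.000159/0.000631 ≈ 0.2520.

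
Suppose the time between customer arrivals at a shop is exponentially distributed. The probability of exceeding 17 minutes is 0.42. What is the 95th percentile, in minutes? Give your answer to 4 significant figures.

58.71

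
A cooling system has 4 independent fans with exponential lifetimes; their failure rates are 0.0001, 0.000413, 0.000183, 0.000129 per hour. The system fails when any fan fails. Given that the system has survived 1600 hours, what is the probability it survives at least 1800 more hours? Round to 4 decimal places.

0.2265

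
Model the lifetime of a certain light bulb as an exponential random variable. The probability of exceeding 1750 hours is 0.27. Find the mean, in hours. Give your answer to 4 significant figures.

e^(−λ·1750) = 0.27 ⇒ λ = −ln(0.27)/1750 = 0.00074819.
Mean = 1/λ = 1336.56 hours.

1337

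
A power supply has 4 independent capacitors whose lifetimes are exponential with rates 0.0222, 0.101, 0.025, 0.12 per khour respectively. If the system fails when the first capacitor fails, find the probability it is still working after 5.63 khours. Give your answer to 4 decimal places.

0.2209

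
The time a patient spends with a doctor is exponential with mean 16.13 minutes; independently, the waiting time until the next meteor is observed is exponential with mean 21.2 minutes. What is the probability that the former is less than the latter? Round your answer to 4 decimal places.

λ_1 = 1/16.13 = 0.0619963, λ_2 = 1/21.2 = 0.0471698.
For independent exponentials, P(the former < the latter) = λ_1/(λ_1+λ_2) = 0.0619963/0.109166 ≈ 0.5679.

0.5679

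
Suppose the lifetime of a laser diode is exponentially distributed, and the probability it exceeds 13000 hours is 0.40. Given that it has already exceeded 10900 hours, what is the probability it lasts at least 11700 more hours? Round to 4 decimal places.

0.4384

From e^(−λ·13000) = 0.40, λ = −ln(0.40)/13000 = 0.0000704839.
Memoryless: P(X > 10900+11700 | X > 10900) = P(X > 11700) = e^(−0.0000704839·11700) ≈ 0.4384.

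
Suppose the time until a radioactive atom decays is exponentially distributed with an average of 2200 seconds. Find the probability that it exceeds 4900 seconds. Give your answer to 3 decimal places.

The rate is λ = 1/2200 = 0.000454545 per second.
P(X > 4900) = e^(−λ·4900) = e^(−2.2273) ≈ 0.108.

0.108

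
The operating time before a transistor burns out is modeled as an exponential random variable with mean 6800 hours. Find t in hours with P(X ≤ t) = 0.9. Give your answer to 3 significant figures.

15700

The rate is λ = 1/6800 = 0.000147059 per hour.
Set 1 − e^(−λt) = 0.9, so t = −ln(0.1)/λ = 2.3026/0.000147059 ≈ 15657.6 hours.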